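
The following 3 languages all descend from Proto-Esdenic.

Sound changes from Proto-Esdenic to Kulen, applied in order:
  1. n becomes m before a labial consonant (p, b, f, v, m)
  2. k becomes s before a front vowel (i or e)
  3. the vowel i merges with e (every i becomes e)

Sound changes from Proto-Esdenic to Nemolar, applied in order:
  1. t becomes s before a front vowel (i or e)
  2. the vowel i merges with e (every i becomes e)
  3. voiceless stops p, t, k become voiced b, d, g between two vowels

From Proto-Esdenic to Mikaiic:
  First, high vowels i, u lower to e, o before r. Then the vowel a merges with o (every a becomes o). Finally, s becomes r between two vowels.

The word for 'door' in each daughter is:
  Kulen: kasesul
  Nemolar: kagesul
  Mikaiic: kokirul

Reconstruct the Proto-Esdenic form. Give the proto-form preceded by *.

Position 5: Kulen has s, Nemolar has s, Mikaiic has r. Taking the neighbouring segments as reconstructed: Kulen s can only go back to *s; Nemolar s can only go back to *s; Mikaiic r can only go back to *s — the one source consistent with every daughter is *s.
Position 2: Kulen has a, Nemolar has a, Mikaiic has o. Kulen preserves a here (none of its changes turn any other segment into a), so the proto-segment is *a.
Position 4: Kulen has e, Nemolar has e, Mikaiic has i. Mikaiic preserves i here (none of its changes turn any other segment into i), so the proto-segment is *i.
Continuing position by position gives *kakisul; check it forward:
Kulen: *kakisul
  kakisul (rule 1 does not apply)
  kakisul → kasisul   [palatalisation]
  kasisul → kasesul   [vowel merger]
  giving Kulen kasesul.
Nemolar: *kakisul
  kakisul (rule 1 does not apply)
  kakisul → kakesul   [vowel merger]
  kakesul → kagesul   [intervocalic voicing]
  giving Nemolar kagesul.
Mikaiic: start from *kakisul.
  rule 1: no change — kakisul
  rule 2 (vowel merger): kakisul → kokisul
  rule 3 (rhotacism): kokisul → kokirul
  ⇒ Mikaiic kokirul
No other proto-form is consistent with every reflex, so the reconstruction is *kakisul.

*kakisul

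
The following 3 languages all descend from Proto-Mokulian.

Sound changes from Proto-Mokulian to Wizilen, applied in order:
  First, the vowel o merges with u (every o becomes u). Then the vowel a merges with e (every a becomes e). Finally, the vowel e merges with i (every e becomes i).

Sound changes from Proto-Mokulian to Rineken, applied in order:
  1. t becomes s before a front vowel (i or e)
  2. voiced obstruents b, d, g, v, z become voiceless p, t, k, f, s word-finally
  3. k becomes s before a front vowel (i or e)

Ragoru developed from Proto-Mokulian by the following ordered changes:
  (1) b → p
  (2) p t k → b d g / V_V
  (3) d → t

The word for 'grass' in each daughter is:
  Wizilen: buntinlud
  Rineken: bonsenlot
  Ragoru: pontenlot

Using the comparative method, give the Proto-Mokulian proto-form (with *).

Position 2: Wizilen has u, Rineken has o, Ragoru has o. Rineken preserves o here (none of its changes turn any other segment into o), so the proto-segment is *o.
Position 4: Wizilen has t, Rineken has s, Ragoru has t. Wizilen preserves t here (none of its changes turn any other segment into t), so the proto-segment is *t.
Continuing position by position gives *bontenlod; check it forward:
Wizilen: *bontenlod > buntenlud > buntinlud  (by vowel merger, vowel merger)
Rineken: *bontenlod > bonsenlod > bonsenlot  (by palatalisation, final devoicing)
Ragoru: start from *bontenlod.
  rule 1 (unconditioned shift): bontenlod → pontenlod
  rule 2: no change — pontenlod
  rule 3 (unconditioned shift): pontenlod → pontenlot
  ⇒ Ragoru pontenlot
No other proto-form is consistent with every reflex, so the reconstruction is *bontenlod.

*bontenlod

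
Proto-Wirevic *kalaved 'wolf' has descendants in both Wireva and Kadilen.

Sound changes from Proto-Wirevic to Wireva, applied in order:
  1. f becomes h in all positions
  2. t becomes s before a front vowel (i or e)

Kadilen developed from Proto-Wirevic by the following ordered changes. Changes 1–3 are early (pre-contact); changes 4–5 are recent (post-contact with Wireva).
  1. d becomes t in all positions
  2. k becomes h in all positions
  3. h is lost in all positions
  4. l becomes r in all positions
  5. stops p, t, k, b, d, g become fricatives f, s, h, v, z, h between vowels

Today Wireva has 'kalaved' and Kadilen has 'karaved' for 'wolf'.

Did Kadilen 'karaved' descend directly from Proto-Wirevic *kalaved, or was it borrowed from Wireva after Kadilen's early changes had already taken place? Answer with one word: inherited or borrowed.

If inherited, *kalaved would pass through all of Kadilen's changes:
Kadilen: *kalaved
  kalaved → kalavet   [unconditioned shift]
  kalavet → halavet   [unconditioned shift]
  halavet → alavet   [h-loss]
  alavet → aravet   [unconditioned shift]
  aravet (rule 5 does not apply)
  giving Kadilen aravet.
If borrowed from Wireva 'kalaved' after the early changes, it would undergo only the recent ones:
  rule 4 (unconditioned shift): kalaved → karaved
  rule 5 (intervocalic lenition): no change (karaved)
  ⇒ as a loan: karaved
Kadilen 'karaved' matches the loan outcome 'karaved', not the inherited 'aravet' — it skipped the early Kadilen changes, so it was borrowed from Wireva.

borrowed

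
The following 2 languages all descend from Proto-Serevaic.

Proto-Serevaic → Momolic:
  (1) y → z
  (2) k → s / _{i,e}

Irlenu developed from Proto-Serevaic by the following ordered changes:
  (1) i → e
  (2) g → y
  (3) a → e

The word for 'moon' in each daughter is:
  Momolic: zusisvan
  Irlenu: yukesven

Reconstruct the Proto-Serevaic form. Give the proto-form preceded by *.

*yukisvan

Position 7: Momolic has a, Irlenu has e. Momolic preserves a here (none of its changes turn any other segment into a), so the proto-segment is *a.
Position 4: Momolic has i, Irlenu has e. Momolic preserves i here (none of its changes turn any other segment into i), so the proto-segment is *i.
Position 1: Momolic has z, Irlenu has y. Taking the neighbouring segments as reconstructed: Momolic z could go back to *z or *y; Irlenu y could go back to *g or *y — the one source consistent with every daughter is *y.
Continuing position by position gives *yukisvan; check it forward:
Momolic: *yukisvan > zukisvan > zusisvan  (by unconditioned shift, palatalisation)
Irlenu: *yukisvan
  yukisvan → yukesvan   [vowel merger]
  yukesvan (rule 2 does not apply)
  yukesvan → yukesven   [vowel merger]
  giving Irlenu yukesven.
No other proto-form is consistent with every reflex, so the reconstruction is *yukisvan.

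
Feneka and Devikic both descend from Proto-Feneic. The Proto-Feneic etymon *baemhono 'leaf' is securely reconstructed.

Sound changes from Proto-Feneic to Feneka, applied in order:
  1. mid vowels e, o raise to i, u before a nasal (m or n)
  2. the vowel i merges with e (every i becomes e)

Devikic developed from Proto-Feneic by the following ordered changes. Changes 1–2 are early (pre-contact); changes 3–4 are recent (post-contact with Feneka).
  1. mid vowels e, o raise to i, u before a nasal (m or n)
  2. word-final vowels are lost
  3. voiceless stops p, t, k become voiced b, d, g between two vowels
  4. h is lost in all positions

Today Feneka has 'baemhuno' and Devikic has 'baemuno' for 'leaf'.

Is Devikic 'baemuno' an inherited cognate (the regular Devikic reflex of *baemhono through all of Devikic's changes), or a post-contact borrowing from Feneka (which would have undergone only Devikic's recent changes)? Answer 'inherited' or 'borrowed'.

borrowed

If inherited, *baemhono would pass through all of Devikic's changes:
Devikic: *baemhono
  baemhono → baimhuno   [pre-nasal raising]
  baimhuno → baimhun   [apocope]
  baimhun (rule 3 does not apply)
  baimhun → baimun   [h-loss]
  giving Devikic baimun.
If borrowed from Feneka 'baemhuno' after the early changes, it would undergo only the recent ones:
  rule 3 (intervocalic voicing): no change (baemhuno)
  rule 4 (h-loss): baemhuno → baemuno
  ⇒ as a loan: baemuno
Devikic 'baemuno' matches the loan outcome 'baemuno', not the inherited 'baimun' — it skipped the early Devikic changes, so it was borrowed from Feneka.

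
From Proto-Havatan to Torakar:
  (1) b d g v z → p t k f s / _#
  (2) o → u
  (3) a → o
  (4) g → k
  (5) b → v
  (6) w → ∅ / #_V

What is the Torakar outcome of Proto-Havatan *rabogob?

Torakar: *rabogob
  rabogob → rabogop   [final devoicing]
  rabogop → rabugup   [vowel merger]
  rabugup → robugup   [vowel merger]
  robugup → robukup   [unconditioned shift]
  robukup → rovukup   [unconditioned shift]
  rovukup (rule 6 does not apply)
  giving Torakar rovukup.

rovukup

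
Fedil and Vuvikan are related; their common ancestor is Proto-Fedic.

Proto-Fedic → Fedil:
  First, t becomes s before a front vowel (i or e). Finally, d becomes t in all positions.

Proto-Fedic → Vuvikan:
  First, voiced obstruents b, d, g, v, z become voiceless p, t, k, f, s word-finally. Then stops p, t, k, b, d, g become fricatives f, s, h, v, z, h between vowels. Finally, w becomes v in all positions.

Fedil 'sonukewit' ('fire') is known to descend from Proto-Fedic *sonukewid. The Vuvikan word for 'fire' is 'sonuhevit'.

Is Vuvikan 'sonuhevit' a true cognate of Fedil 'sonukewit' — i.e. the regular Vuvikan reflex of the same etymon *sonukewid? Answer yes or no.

Derive the expected Vuvikan reflex of *sonukewid:
Vuvikan: start from *sonukewid.
  rule 1 (final devoicing): sonukewid → sonukewit
  rule 2 (intervocalic lenition): sonukewit → sonuhewit
  rule 3 (unconditioned shift): sonuhewit → sonuhevit
  ⇒ Vuvikan sonuhevit
Vuvikan 'sonuhevit' matches the regular reflex exactly, so the pair is cognate.

yes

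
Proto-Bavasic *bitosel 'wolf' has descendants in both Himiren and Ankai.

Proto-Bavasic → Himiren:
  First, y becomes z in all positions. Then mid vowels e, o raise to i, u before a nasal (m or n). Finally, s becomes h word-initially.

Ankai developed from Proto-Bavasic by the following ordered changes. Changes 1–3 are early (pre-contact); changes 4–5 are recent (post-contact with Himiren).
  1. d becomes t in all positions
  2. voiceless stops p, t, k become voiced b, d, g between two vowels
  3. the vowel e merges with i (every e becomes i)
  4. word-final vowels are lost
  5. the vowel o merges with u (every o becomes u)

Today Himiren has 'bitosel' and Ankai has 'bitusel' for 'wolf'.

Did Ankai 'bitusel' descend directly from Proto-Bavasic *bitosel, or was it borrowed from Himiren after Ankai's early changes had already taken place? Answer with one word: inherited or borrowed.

If inherited, *bitosel would pass through all of Ankai's changes:
Ankai: start from *bitosel.
  rule 1: no change — bitosel
  rule 2 (intervocalic voicing): bitosel → bidosel
  rule 3 (vowel merger): bidosel → bidosil
  rule 4: no change — bidosil
  rule 5 (vowel merger): bidosil → bidusil
  ⇒ Ankai bidusil
If borrowed from Himiren 'bitosel' after the early changes, it would undergo only the recent ones:
  rule 4 (apocope): no change (bitosel)
  rule 5 (vowel merger): bitosel → bitusel
  ⇒ as a loan: bitusel
Ankai 'bitusel' matches the loan outcome 'bitusel', not the inherited 'bidusil' — it skipped the early Ankai changes, so it was borrowed from Himiren.

borrowed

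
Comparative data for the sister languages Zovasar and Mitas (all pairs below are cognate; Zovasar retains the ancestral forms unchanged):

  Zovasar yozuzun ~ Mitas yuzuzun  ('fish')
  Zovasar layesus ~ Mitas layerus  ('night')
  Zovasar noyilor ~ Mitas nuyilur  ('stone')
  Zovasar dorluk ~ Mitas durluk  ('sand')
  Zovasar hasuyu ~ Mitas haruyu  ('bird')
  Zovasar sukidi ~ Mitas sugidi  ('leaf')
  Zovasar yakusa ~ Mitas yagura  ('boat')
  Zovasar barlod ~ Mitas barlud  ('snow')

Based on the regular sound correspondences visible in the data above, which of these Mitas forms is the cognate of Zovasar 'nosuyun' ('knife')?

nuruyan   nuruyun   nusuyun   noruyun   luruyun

yozuzun ~ yuzuzun, noyilor ~ nuyilur — Zovasar o corresponds to Mitas u after a consonant, before a consonant other than r, m, n, p, b, f, v.
layesus ~ layerus, hasuyu ~ haruyu — Zovasar s corresponds to Mitas r between vowels (before a back vowel).
Applying these to Zovasar 'nosuyun':
  nosuyun → nusuyun   (o→u after a consonant, before a consonant other than r, m, n, p, b, f, v)
  nusuyun → nuruyun   (s→r between vowels (before a back vowel))
So the Mitas cognate is 'nuruyun'.

nuruyun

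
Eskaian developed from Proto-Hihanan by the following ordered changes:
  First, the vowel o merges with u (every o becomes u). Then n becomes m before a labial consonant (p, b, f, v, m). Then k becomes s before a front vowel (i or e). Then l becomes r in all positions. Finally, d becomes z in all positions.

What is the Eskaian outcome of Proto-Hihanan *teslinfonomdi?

Eskaian: start from *teslinfonomdi.
  rule 1 (vowel merger): teslinfonomdi → teslinfunumdi
  rule 2 (nasal place assimilation): teslinfunumdi → teslimfunumdi
  rule 3: no change — teslimfunumdi
  rule 4 (unconditioned shift): teslimfunumdi → tesrimfunumdi
  rule 5 (unconditioned shift): tesrimfunumdi → tesrimfunumzi
  ⇒ Eskaian tesrimfunumzi

tesrimfunumzi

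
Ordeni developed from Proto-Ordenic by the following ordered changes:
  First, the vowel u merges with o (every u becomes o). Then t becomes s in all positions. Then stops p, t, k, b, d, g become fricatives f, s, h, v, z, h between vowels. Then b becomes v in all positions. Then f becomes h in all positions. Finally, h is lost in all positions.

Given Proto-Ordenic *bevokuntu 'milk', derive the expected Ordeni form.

Ordeni: start from *bevokuntu.
  rule 1 (vowel merger): bevokuntu → bevokonto
  rule 2 (unconditioned shift): bevokonto → bevokonso
  rule 3 (intervocalic lenition): bevokonso → bevohonso
  rule 4 (unconditioned shift): bevohonso → vevohonso
  rule 5: no change — vevohonso
  rule 6 (h-loss): vevohonso → vevoonso
  ⇒ Ordeni vevoonso

vevoonso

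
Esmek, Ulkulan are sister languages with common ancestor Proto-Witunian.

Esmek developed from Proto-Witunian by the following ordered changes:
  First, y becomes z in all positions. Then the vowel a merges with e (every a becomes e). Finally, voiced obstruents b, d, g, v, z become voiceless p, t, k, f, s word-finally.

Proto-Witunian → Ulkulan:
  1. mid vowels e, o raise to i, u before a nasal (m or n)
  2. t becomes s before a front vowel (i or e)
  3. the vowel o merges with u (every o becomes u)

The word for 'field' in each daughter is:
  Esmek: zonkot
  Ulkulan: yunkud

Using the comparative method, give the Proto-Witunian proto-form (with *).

Position 2: Esmek has o, Ulkulan has u. Esmek preserves o here (none of its changes turn any other segment into o), so the proto-segment is *o.
Position 1: Esmek has z, Ulkulan has y. Ulkulan preserves y here (none of its changes turn any other segment into y), so the proto-segment is *y.
Verify the candidate proto-form against each daughter:
Esmek: *yonkod
  yonkod → zonkod   [unconditioned shift]
  zonkod (rule 2 does not apply)
  zonkod → zonkot   [final devoicing]
  giving Esmek zonkot.
Ulkulan: *yonkod > yunkod > yunkud  (by pre-nasal raising, vowel merger)
No other proto-form is consistent with every reflex, so the reconstruction is *yonkod.

*yonkod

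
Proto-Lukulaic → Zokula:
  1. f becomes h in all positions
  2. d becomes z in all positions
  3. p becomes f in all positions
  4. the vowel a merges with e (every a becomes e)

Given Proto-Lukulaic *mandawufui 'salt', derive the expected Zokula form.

Zokula: start from *mandawufui.
  rule 1 (unconditioned shift): mandawufui → mandawuhui
  rule 2 (unconditioned shift): mandawuhui → manzawuhui
  rule 3: no change — manzawuhui
  rule 4 (vowel merger): manzawuhui → menzewuhui
  ⇒ Zokula menzewuhui

menzewuhui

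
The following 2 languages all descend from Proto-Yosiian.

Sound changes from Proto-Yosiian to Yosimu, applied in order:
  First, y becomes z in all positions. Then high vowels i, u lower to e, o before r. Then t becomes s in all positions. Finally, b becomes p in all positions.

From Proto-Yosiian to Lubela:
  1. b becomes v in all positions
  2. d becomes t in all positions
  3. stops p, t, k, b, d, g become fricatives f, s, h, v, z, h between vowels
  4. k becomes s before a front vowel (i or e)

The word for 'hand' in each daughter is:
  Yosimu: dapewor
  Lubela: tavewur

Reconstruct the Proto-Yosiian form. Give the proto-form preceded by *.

Position 1: Yosimu has d, Lubela has t. Yosimu preserves d here (none of its changes turn any other segment into d), so the proto-segment is *d.
Position 3: Yosimu has p, Lubela has v. Taking the neighbouring segments as reconstructed: Yosimu p could go back to *p or *b; Lubela v could go back to *b or *v — the one source consistent with every daughter is *b.
This points to *dabewur. Verify forward in each daughter:
Yosimu: *dabewur > dabewor > dapewor  (by pre-rhotic lowering, unconditioned shift)
Lubela: *dabewur
  dabewur → davewur   [unconditioned shift]
  davewur → tavewur   [unconditioned shift]
  tavewur (rule 3 does not apply)
  tavewur (rule 4 does not apply)
  giving Lubela tavewur.
*dabewur is the unique common source.

*dabewur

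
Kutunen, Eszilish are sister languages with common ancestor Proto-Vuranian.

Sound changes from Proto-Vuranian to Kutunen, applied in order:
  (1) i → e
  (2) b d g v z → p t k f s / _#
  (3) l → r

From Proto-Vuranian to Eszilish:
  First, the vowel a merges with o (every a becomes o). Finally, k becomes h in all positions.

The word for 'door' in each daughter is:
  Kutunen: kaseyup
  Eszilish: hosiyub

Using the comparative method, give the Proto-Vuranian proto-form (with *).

Position 1: Kutunen has k, Eszilish has h. Taking the neighbouring segments as reconstructed: Kutunen k can only go back to *k; Eszilish h could go back to *k or *h — the one source consistent with every daughter is *k.
Position 7: Kutunen has p, Eszilish has b. Eszilish preserves b here (none of its changes turn any other segment into b), so the proto-segment is *b.
Position 4: Kutunen has e, Eszilish has i. Eszilish preserves i here (none of its changes turn any other segment into i), so the proto-segment is *i.
Verify the candidate proto-form against each daughter:
Kutunen: start from *kasiyub.
  rule 1 (vowel merger): kasiyub → kaseyub
  rule 2 (final devoicing): kaseyub → kaseyup
  rule 3: no change — kaseyup
  ⇒ Kutunen kaseyup
Eszilish: *kasiyub > kosiyub > hosiyub  (by vowel merger, unconditioned shift)
Only *kasiyub yields all of Kutunen kaseyup, Eszilish hosiyub.

*kasiyub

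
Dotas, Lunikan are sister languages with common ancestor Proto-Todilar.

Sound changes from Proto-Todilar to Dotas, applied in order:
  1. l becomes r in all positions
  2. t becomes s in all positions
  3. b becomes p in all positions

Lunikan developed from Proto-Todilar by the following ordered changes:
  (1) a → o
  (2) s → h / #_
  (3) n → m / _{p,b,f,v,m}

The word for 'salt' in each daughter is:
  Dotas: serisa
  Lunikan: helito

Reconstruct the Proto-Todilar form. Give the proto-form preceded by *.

*selita

Position 1: Dotas has s, Lunikan has h. Taking the neighbouring segments as reconstructed: Dotas s could go back to *t or *s; Lunikan h could go back to *s or *h — the one source consistent with every daughter is *s.
Position 5: Dotas has s, Lunikan has t. Lunikan preserves t here (none of its changes turn any other segment into t), so the proto-segment is *t.
Position 6: Dotas has a, Lunikan has o. Dotas preserves a here (none of its changes turn any other segment into a), so the proto-segment is *a.
Verify the candidate proto-form against each daughter:
Dotas: start from *selita.
  rule 1 (unconditioned shift): selita → serita
  rule 2 (unconditioned shift): serita → serisa
  rule 3: no change — serisa
  ⇒ Dotas serisa
Lunikan: start from *selita.
  rule 1 (vowel merger): selita → selito
  rule 2 (debuccalisation): selito → helito
  rule 3: no change — helito
  ⇒ Lunikan helito
No other proto-form is consistent with every reflex, so the reconstruction is *selita.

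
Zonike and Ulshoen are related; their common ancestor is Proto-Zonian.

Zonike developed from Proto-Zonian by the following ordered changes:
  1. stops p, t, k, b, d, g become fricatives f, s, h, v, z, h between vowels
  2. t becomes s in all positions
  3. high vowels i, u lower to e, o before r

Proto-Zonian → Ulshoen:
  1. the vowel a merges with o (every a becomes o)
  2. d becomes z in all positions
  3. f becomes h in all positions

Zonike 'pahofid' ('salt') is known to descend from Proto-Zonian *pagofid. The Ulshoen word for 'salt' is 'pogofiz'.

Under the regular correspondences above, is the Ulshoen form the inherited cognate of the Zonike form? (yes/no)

Derive the expected Ulshoen reflex of *pagofid:
Ulshoen: *pagofid > pogofid > pogofiz > pogohiz  (by vowel merger, unconditioned shift, unconditioned shift)
The regular Ulshoen reflex would be 'pogohiz', but the attested form is 'pogofiz'. The correspondence is irregular, so they are not cognates (the Ulshoen form has a different source).

no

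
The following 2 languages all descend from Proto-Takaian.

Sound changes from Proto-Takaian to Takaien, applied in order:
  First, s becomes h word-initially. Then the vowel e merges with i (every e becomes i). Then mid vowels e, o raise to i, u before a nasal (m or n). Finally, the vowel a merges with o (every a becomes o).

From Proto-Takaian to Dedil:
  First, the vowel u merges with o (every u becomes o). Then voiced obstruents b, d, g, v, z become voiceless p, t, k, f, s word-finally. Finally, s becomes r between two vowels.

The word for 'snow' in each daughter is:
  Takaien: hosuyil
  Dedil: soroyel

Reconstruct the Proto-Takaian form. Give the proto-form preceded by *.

*sosuyel

Position 3: Takaien has s, Dedil has r. Takaien preserves s here (none of its changes turn any other segment into s), so the proto-segment is *s.
Position 4: Takaien has u, Dedil has o. Taking the neighbouring segments as reconstructed: Takaien u can only go back to *u; Dedil o could go back to *o or *u — the one source consistent with every daughter is *u.
Continuing position by position gives *sosuyel; check it forward:
Takaien: *sosuyel > hosuyel > hosuyil  (by debuccalisation, vowel merger)
Dedil: *sosuyel
  sosuyel → sosoyel   [vowel merger]
  sosoyel (rule 2 does not apply)
  sosoyel → soroyel   [rhotacism]
  giving Dedil soroyel.
No other proto-form is consistent with every reflex, so the reconstruction is *sosuyel.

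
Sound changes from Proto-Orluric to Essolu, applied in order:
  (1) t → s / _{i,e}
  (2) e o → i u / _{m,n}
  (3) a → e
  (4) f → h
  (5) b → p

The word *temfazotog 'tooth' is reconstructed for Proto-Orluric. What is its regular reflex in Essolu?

simhezotog

Essolu: *temfazotog
  temfazotog → semfazotog   [palatalisation]
  semfazotog → simfazotog   [pre-nasal raising]
  simfazotog → simfezotog   [vowel merger]
  simfezotog → simhezotog   [unconditioned shift]
  simhezotog (rule 5 does not apply)
  giving Essolu simhezotog.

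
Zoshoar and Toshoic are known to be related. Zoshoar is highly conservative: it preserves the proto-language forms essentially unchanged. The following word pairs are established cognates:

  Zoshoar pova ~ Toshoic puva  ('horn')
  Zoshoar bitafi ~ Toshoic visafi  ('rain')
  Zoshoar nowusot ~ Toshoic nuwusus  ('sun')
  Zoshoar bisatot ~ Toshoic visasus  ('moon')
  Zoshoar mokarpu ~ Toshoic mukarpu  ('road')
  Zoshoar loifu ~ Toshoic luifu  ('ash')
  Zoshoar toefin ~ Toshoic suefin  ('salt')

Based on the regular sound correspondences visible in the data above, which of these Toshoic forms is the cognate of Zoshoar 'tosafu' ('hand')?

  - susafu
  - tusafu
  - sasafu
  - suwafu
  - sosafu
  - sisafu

susafu

toefin ~ suefin — Zoshoar t corresponds to Toshoic s word-initially before a back vowel.
nowusot ~ nuwusus, bisatot ~ visasus — Zoshoar o corresponds to Toshoic u after a consonant, before a consonant other than r, m, n, p, b, f, v.
Applying these to Zoshoar 'tosafu':
  tosafu → sosafu   (t→s word-initially before a back vowel)
  sosafu → susafu   (o→u after a consonant, before a consonant other than r, m, n, p, b, f, v)
So the Toshoic cognate is 'susafu'.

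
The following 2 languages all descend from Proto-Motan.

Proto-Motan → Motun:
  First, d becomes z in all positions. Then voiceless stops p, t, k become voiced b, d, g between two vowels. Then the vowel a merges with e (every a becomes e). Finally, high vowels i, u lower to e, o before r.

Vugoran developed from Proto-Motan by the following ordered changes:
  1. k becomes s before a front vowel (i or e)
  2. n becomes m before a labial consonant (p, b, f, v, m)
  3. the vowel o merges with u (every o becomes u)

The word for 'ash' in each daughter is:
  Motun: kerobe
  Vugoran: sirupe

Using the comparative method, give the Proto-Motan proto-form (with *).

*kirope

Position 5: Motun has b, Vugoran has p. Vugoran preserves p here (none of its changes turn any other segment into p), so the proto-segment is *p.
Position 2: Motun has e, Vugoran has i. Vugoran preserves i here (none of its changes turn any other segment into i), so the proto-segment is *i.
Continuing position by position gives *kirope; check it forward:
Motun: *kirope
  kirope (rule 1 does not apply)
  kirope → kirobe   [intervocalic voicing]
  kirobe (rule 3 does not apply)
  kirobe → kerobe   [pre-rhotic lowering]
  giving Motun kerobe.
Vugoran: start from *kirope.
  rule 1 (palatalisation): kirope → sirope
  rule 2: no change — sirope
  rule 3 (vowel merger): sirope → sirupe
  ⇒ Vugoran sirupe
Only *kirope yields all of Motun kerobe, Vugoran sirupe.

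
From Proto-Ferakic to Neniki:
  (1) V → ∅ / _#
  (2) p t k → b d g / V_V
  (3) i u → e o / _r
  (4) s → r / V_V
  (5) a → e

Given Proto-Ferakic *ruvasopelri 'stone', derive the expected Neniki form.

ruverobelr

Neniki: *ruvasopelri
  ruvasopelri → ruvasopelr   [apocope]
  ruvasopelr → ruvasobelr   [intervocalic voicing]
  ruvasobelr (rule 3 does not apply)
  ruvasobelr → ruvarobelr   [rhotacism]
  ruvarobelr → ruverobelr   [vowel merger]
  giving Neniki ruverobelr.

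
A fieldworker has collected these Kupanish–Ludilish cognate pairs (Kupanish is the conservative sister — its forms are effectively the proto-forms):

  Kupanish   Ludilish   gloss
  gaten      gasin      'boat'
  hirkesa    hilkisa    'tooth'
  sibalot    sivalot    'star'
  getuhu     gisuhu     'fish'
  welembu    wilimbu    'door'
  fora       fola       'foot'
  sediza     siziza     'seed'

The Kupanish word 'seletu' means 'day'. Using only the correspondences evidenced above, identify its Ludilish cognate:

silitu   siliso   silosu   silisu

silisu

hirkesa ~ hilkisa, getuhu ~ gisuhu — Kupanish e corresponds to Ludilish i after a consonant, before a consonant other than r, m, n, p, b, f, v.
getuhu ~ gisuhu — Kupanish t corresponds to Ludilish s between vowels (before a back vowel).
Applying these to Kupanish 'seletu':
  seletu → siletu   (e→i after a consonant, before a consonant other than r, m, n, p, b, f, v)
  siletu → silitu   (e→i after a consonant, before a consonant other than r, m, n, p, b, f, v)
  silitu → silisu   (t→s between vowels (before a back vowel))
So the Ludilish cognate is 'silisu'.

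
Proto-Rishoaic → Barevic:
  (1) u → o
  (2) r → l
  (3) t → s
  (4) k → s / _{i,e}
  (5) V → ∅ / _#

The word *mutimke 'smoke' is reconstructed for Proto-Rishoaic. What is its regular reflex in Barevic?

Barevic: start from *mutimke.
  rule 1 (vowel merger): mutimke → motimke
  rule 2: no change — motimke
  rule 3 (unconditioned shift): motimke → mosimke
  rule 4 (palatalisation): mosimke → mosimse
  rule 5 (apocope): mosimse → mosims
  ⇒ Barevic mosims

mosims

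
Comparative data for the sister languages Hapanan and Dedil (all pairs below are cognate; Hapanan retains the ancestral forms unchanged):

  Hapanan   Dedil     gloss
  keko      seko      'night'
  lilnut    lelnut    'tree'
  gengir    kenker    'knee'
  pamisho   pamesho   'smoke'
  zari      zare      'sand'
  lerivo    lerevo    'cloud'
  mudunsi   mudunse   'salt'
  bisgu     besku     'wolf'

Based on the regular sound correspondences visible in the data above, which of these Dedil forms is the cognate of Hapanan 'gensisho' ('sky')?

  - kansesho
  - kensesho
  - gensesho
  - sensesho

kensesho

gengir ~ kenker — Hapanan g corresponds to Dedil k word-initially before a front vowel.
lilnut ~ lelnut, pamisho ~ pamesho — Hapanan i corresponds to Dedil e after a consonant, before a consonant other than r, m, n, p, b, f, v.
Applying these to Hapanan 'gensisho':
  gensisho → kensisho   (g→k word-initially before a front vowel)
  kensisho → kensesho   (i→e after a consonant, before a consonant other than r, m, n, p, b, f, v)
So the Dedil cognate is 'kensesho'.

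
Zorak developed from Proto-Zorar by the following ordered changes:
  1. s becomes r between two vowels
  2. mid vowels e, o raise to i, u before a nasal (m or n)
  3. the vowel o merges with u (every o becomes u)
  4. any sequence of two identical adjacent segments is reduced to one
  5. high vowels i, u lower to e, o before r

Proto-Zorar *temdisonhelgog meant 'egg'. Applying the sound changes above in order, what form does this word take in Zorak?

Zorak: start from *temdisonhelgog.
  rule 1 (rhotacism): temdisonhelgog → temdironhelgog
  rule 2 (pre-nasal raising): temdironhelgog → timdirunhelgog
  rule 3 (vowel merger): timdirunhelgog → timdirunhelgug
  rule 4: no change — timdirunhelgug
  rule 5 (pre-rhotic lowering): timdirunhelgug → timderunhelgug
  ⇒ Zorak timderunhelgug

timderunhelgug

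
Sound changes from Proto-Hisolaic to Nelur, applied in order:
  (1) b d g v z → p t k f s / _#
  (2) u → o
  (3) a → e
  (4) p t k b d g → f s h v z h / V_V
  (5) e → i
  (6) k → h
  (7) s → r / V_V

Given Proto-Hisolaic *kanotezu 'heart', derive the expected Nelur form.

hinorizo

Nelur: start from *kanotezu.
  rule 1: no change — kanotezu
  rule 2 (vowel merger): kanotezu → kanotezo
  rule 3 (vowel merger): kanotezo → kenotezo
  rule 4 (intervocalic lenition): kenotezo → kenosezo
  rule 5 (vowel merger): kenosezo → kinosizo
  rule 6 (unconditioned shift): kinosizo → hinosizo
  rule 7 (rhotacism): hinosizo → hinorizo
  ⇒ Nelur hinorizo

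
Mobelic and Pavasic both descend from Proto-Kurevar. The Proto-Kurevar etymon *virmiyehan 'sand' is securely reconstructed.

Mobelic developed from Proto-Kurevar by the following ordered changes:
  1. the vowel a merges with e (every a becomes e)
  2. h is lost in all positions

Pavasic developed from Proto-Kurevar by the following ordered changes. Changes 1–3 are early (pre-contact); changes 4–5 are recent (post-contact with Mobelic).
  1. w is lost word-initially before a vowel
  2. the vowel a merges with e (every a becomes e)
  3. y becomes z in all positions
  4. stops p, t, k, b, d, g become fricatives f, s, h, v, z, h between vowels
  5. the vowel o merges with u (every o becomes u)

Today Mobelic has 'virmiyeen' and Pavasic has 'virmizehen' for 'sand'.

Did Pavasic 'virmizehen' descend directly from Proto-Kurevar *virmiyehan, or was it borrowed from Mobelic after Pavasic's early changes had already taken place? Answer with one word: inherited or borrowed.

If inherited, *virmiyehan would pass through all of Pavasic's changes:
Pavasic: start from *virmiyehan.
  rule 1: no change — virmiyehan
  rule 2 (vowel merger): virmiyehan → virmiyehen
  rule 3 (unconditioned shift): virmiyehen → virmizehen
  rule 4: no change — virmizehen
  rule 5: no change — virmizehen
  ⇒ Pavasic virmizehen
If borrowed from Mobelic 'virmiyeen' after the early changes, it would undergo only the recent ones:
  rule 4 (intervocalic lenition): no change (virmiyeen)
  rule 5 (vowel merger): no change (virmiyeen)
  ⇒ as a loan: virmiyeen
Pavasic 'virmizehen' matches the inherited outcome exactly, so it is an inherited cognate, not a loan.

inherited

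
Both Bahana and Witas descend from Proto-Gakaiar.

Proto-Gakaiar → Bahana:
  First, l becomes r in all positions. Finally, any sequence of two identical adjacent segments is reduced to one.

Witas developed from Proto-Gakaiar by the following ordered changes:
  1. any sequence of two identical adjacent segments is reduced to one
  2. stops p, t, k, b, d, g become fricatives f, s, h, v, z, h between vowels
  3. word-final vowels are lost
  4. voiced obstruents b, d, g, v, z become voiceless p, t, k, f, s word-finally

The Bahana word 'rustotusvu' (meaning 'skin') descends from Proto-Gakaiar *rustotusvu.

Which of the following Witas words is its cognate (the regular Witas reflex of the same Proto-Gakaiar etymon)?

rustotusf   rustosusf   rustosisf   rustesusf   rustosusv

Witas: *rustotusvu
  rustotusvu (rule 1 does not apply)
  rustotusvu → rustosusvu   [intervocalic lenition]
  rustosusvu → rustosusv   [apocope]
  rustosusv → rustosusf   [final devoicing]
  giving Witas rustosusf.

rustosusf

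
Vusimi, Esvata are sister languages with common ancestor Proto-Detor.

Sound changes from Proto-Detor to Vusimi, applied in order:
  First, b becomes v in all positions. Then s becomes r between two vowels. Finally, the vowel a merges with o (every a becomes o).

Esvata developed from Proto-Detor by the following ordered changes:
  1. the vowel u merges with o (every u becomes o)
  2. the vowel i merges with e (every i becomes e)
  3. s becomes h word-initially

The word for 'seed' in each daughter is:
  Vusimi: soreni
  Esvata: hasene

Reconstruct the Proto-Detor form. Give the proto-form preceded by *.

*saseni

Position 2: Vusimi has o, Esvata has a. Esvata preserves a here (none of its changes turn any other segment into a), so the proto-segment is *a.
Position 1: Vusimi has s, Esvata has h. Vusimi preserves s here (none of its changes turn any other segment into s), so the proto-segment is *s.
Position 3: Vusimi has r, Esvata has s. Esvata preserves s here (none of its changes turn any other segment into s), so the proto-segment is *s.
Continuing position by position gives *saseni; check it forward:
Vusimi: start from *saseni.
  rule 1: no change — saseni
  rule 2 (rhotacism): saseni → sareni
  rule 3 (vowel merger): sareni → soreni
  ⇒ Vusimi soreni
Esvata: *saseni
  saseni (rule 1 does not apply)
  saseni → sasene   [vowel merger]
  sasene → hasene   [debuccalisation]
  giving Esvata hasene.
*saseni is the unique common source.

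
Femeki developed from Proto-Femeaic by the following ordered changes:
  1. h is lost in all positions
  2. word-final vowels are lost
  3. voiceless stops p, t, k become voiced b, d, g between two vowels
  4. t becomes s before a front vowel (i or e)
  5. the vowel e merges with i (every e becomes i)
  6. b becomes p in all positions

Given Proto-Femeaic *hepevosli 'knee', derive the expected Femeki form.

Femeki: *hepevosli > epevosli > epevosl > ebevosl > ibivosl > ipivosl  (by h-loss, apocope, intervocalic voicing, vowel merger, unconditioned shift)

ipivosl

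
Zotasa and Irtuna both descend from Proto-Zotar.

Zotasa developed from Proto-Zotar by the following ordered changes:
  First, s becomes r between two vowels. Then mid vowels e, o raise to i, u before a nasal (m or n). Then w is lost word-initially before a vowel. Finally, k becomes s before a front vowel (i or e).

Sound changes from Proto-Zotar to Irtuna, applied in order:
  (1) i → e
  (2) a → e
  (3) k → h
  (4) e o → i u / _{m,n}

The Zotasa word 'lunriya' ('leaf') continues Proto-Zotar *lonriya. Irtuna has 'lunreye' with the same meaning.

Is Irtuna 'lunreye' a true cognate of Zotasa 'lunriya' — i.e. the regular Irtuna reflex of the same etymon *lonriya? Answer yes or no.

Derive the expected Irtuna reflex of *lonriya:
Irtuna: *lonriya
  lonriya → lonreya   [vowel merger]
  lonreya → lonreye   [vowel merger]
  lonreye (rule 3 does not apply)
  lonreye → lunreye   [pre-nasal raising]
  giving Irtuna lunreye.
Irtuna 'lunreye' matches the regular reflex exactly, so the pair is cognate.

yes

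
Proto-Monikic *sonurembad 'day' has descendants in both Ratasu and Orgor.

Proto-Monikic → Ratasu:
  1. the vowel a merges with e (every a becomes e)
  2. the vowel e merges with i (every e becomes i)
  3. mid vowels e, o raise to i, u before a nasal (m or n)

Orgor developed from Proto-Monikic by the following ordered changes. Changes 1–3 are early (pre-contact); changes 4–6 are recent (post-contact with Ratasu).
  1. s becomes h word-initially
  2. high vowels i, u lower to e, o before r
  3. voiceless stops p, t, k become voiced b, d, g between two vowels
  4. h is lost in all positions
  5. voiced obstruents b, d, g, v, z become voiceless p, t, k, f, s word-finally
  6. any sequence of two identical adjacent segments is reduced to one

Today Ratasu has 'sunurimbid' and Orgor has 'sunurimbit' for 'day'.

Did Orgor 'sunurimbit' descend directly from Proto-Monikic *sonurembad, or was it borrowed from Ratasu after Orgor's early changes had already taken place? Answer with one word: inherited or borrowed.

borrowed

If inherited, *sonurembad would pass through all of Orgor's changes:
Orgor: start from *sonurembad.
  rule 1 (debuccalisation): sonurembad → honurembad
  rule 2 (pre-rhotic lowering): honurembad → honorembad
  rule 3: no change — honorembad
  rule 4 (h-loss): honorembad → onorembad
  rule 5 (final devoicing): onorembad → onorembat
  rule 6: no change — onorembat
  ⇒ Orgor onorembat
If borrowed from Ratasu 'sunurimbid' after the early changes, it would undergo only the recent ones:
  rule 4 (h-loss): no change (sunurimbid)
  rule 5 (final devoicing): sunurimbid → sunurimbit
  rule 6 (degemination): no change (sunurimbit)
  ⇒ as a loan: sunurimbit
Orgor 'sunurimbit' matches the loan outcome 'sunurimbit', not the inherited 'onorembat' — it skipped the early Orgor changes, so it was borrowed from Ratasu.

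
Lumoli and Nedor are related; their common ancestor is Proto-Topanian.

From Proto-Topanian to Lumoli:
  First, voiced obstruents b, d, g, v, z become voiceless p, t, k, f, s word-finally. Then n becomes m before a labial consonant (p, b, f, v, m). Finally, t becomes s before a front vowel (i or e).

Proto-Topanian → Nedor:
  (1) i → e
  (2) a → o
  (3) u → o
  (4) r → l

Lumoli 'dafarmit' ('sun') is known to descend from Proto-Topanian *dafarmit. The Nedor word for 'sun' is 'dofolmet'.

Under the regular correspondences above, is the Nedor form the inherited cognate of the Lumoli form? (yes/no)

yes

Derive the expected Nedor reflex of *dafarmit:
Nedor: *dafarmit > dafarmet > doformet > dofolmet  (by vowel merger, vowel merger, unconditioned shift)
Nedor 'dofolmet' matches the regular reflex exactly, so the pair is cognate.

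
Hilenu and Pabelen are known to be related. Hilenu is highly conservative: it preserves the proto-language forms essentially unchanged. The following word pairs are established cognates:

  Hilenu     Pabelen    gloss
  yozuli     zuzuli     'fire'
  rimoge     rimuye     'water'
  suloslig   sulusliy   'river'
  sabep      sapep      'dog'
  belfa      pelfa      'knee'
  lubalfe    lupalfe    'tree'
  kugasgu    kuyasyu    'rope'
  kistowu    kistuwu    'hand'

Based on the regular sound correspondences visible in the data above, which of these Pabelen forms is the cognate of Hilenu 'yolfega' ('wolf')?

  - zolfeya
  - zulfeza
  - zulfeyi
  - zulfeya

yozuli ~ zuzuli — Hilenu y corresponds to Pabelen z word-initially before a back vowel.
yozuli ~ zuzuli, rimoge ~ rimuye — Hilenu o corresponds to Pabelen u after a consonant, before a consonant other than r, m, n, p, b, f, v.
kugasgu ~ kuyasyu — Hilenu g corresponds to Pabelen y between vowels (before a back vowel).
Applying these to Hilenu 'yolfega':
  yolfega → zolfega   (y→z word-initially before a back vowel)
  zolfega → zulfega   (o→u after a consonant, before a consonant other than r, m, n, p, b, f, v)
  zulfega → zulfeya   (g→y between vowels (before a back vowel))
So the Pabelen cognate is 'zulfeya'.

zulfeya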